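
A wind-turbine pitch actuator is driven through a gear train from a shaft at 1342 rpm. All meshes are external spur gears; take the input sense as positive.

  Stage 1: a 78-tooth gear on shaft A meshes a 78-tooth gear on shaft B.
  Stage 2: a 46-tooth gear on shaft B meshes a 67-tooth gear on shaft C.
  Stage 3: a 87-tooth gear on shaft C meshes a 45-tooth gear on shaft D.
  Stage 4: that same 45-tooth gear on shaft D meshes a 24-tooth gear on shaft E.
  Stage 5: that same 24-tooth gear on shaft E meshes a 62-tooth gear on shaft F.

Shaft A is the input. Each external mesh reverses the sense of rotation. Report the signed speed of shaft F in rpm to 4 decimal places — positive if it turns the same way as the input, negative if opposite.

-1292.8946 rpm (opposite to input, |ω| = 1292.8946 rpm)

Stage 1 [78T→78T]: ω = 1342.0000×78/78 = 1342.0000 rpm, dir flips to −; running = −1342.0000
Stage 2 [46T→67T]: ω = 1342.0000×46/67 = 921.3731 rpm, dir flips to +; running = +921.3731
Stage 3 [87T→45T]: ω = 921.3731×87/45 = 1781.3214 rpm, dir flips to −; running = −1781.3214
Stage 4 [45T→24T]: ω = 1781.3214×45/24 = 3339.9776 rpm, dir flips to +; running = +3339.9776
Stage 5 [24T→62T]: ω = 3339.9776×24/62 = 1292.8946 rpm, dir flips to −; running = −1292.8946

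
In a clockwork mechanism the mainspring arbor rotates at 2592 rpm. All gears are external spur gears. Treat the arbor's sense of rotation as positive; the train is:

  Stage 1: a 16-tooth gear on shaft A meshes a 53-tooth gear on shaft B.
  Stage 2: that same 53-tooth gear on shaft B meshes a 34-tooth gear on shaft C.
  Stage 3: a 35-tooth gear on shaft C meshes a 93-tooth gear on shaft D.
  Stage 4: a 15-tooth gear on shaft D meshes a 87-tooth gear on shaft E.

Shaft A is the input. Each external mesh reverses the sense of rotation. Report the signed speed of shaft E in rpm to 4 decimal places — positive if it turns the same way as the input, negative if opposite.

+79.1468 rpm (same as input, |ω| = 79.1468 rpm)

Stage 1 [16T→53T]: ω = 2592.0000×16/53 = 782.4906 rpm, dir flips to −; running = −782.4906
Stage 2 [53T→34T]: ω = 782.4906×53/34 = 1219.7647 rpm, dir flips to +; running = +1219.7647
Stage 3 [35T→93T]: ω = 1219.7647×35/93 = 459.0512 rpm, dir flips to −; running = −459.0512
Stage 4 [15T→87T]: ω = 459.0512×15/87 = 79.1468 rpm, dir flips to +; running = +79.1468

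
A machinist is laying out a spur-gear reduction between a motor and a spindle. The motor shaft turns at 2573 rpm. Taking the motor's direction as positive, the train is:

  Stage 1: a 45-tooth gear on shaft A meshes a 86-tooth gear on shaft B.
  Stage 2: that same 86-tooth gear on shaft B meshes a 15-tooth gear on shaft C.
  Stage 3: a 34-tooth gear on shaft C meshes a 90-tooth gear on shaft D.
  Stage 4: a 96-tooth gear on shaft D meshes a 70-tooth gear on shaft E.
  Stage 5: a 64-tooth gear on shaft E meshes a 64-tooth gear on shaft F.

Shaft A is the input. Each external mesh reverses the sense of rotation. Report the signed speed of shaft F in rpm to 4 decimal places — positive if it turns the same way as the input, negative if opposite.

-3999.1771 rpm (opposite to input, |ω| = 3999.1771 rpm)

Stage 1 [45T→86T]: ω = 2573.0000×45/86 = 1346.3372 rpm, dir flips to −; running = −1346.3372
Stage 2 [86T→15T]: ω = 1346.3372×86/15 = 7719.0000 rpm, dir flips to +; running = +7719.0000
Stage 3 [34T→90T]: ω = 7719.0000×34/90 = 2916.0667 rpm, dir flips to −; running = −2916.0667
Stage 4 [96T→70T]: ω = 2916.0667×96/70 = 3999.1771 rpm, dir flips to +; running = +3999.1771
Stage 5 [64T→64T]: ω = 3999.1771×64/64 = 3999.1771 rpm, dir flips to −; running = −3999.1771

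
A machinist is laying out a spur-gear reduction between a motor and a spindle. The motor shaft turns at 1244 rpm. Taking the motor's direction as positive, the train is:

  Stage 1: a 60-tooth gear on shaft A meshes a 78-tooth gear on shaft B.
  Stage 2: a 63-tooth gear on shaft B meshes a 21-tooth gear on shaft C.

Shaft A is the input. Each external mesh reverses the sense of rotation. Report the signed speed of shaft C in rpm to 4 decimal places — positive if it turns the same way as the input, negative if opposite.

Stage 1 [60T→78T]: ω = 1244.0000×60/78 = 956.9231 rpm, dir flips to −; running = −956.9231
Stage 2 [63T→21T]: ω = 956.9231×63/21 = 2870.7692 rpm, dir flips to +; running = +2870.7692

+2870.7692 rpm (same as input, |ω| = 2870.7692 rpm)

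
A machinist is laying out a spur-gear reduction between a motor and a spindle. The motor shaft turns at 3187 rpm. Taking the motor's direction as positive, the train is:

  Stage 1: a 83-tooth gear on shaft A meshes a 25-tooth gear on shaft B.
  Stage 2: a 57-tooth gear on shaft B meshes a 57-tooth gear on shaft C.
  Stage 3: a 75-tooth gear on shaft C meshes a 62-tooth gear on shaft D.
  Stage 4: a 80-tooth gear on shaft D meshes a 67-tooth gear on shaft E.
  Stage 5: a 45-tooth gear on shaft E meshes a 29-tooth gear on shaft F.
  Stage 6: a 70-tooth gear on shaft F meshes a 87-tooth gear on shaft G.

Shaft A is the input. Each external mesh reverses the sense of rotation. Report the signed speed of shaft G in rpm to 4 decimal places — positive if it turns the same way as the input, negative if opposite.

+19080.8716 rpm (same as input, |ω| = 19080.8716 rpm)

Stage 1 [83T→25T]: ω = 3187.0000×83/25 = 10580.8400 rpm, dir flips to −; running = −10580.8400
Stage 2 [57T→57T]: ω = 10580.8400×57/57 = 10580.8400 rpm, dir flips to +; running = +10580.8400
Stage 3 [75T→62T]: ω = 10580.8400×75/62 = 12799.4032 rpm, dir flips to −; running = −12799.4032
Stage 4 [80T→67T]: ω = 12799.4032×80/67 = 15282.8695 rpm, dir flips to +; running = +15282.8695
Stage 5 [45T→29T]: ω = 15282.8695×45/29 = 23714.7975 rpm, dir flips to −; running = −23714.7975
Stage 6 [70T→87T]: ω = 23714.7975×70/87 = 19080.8716 rpm, dir flips to +; running = +19080.8716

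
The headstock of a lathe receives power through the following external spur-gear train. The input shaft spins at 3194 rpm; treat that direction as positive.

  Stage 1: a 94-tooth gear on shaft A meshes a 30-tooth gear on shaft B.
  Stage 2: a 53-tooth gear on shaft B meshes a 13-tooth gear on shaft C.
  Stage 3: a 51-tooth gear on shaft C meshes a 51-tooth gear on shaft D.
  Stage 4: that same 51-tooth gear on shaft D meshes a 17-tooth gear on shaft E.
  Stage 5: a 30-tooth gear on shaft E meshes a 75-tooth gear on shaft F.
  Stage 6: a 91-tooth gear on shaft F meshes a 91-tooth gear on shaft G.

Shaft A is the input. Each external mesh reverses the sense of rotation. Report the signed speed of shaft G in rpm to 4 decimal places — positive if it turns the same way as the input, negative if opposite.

+48961.5631 rpm (same as input, |ω| = 48961.5631 rpm)

Stage 1 [94T→30T]: ω = 3194.0000×94/30 = 10007.8667 rpm, dir flips to −; running = −10007.8667
Stage 2 [53T→13T]: ω = 10007.8667×53/13 = 40801.3026 rpm, dir flips to +; running = +40801.3026
Stage 3 [51T→51T]: ω = 40801.3026×51/51 = 40801.3026 rpm, dir flips to −; running = −40801.3026
Stage 4 [51T→17T]: ω = 40801.3026×51/17 = 122403.9077 rpm, dir flips to +; running = +122403.9077
Stage 5 [30T→75T]: ω = 122403.9077×30/75 = 48961.5631 rpm, dir flips to −; running = −48961.5631
Stage 6 [91T→91T]: ω = 48961.5631×91/91 = 48961.5631 rpm, dir flips to +; running = +48961.5631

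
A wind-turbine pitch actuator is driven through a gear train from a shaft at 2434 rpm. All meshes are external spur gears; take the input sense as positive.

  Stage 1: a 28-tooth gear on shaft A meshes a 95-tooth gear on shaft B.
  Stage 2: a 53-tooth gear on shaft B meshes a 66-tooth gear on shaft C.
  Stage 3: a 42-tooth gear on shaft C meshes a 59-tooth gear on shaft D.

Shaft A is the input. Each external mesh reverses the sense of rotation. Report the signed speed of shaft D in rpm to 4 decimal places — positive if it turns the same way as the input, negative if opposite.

Stage 1 [28T→95T]: ω = 2434.0000×28/95 = 717.3895 rpm, dir flips to −; running = −717.3895
Stage 2 [53T→66T]: ω = 717.3895×53/66 = 576.0855 rpm, dir flips to +; running = +576.0855
Stage 3 [42T→59T]: ω = 576.0855×42/59 = 410.0948 rpm, dir flips to −; running = −410.0948

-410.0948 rpm (opposite to input, |ω| = 410.0948 rpm)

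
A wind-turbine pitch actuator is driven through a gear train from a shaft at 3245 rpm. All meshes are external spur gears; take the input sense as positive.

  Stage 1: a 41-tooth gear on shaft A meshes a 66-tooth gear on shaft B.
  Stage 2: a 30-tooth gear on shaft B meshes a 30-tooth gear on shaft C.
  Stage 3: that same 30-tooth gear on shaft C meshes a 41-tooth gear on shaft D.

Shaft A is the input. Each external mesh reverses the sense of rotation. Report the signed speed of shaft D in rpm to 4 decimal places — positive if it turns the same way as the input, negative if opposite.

-1475.0000 rpm (opposite to input, |ω| = 1475.0000 rpm)

Stage 1 [41T→66T]: ω = 3245.0000×41/66 = 2015.8333 rpm, dir flips to −; running = −2015.8333
Stage 2 [30T→30T]: ω = 2015.8333×30/30 = 2015.8333 rpm, dir flips to +; running = +2015.8333
Stage 3 [30T→41T]: ω = 2015.8333×30/41 = 1475.0000 rpm, dir flips to −; running = −1475.0000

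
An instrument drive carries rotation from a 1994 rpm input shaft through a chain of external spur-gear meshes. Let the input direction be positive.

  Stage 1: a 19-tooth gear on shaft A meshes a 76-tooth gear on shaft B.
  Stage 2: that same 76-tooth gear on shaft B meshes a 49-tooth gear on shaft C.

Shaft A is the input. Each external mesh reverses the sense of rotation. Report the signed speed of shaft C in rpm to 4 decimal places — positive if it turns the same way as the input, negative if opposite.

Stage 1 [19T→76T]: ω = 1994.0000×19/76 = 498.5000 rpm, dir flips to −; running = −498.5000
Stage 2 [76T→49T]: ω = 498.5000×76/49 = 773.1837 rpm, dir flips to +; running = +773.1837

+773.1837 rpm (same as input, |ω| = 773.1837 rpm)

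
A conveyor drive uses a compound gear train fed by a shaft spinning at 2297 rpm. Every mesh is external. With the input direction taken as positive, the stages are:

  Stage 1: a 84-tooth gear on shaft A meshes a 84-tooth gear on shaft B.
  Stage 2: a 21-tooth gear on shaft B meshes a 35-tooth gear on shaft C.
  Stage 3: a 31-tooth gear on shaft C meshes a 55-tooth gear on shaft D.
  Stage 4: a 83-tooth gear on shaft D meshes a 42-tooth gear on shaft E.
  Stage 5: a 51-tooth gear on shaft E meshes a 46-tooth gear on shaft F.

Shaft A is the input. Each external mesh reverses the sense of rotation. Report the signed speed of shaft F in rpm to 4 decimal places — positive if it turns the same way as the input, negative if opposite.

-1701.9719 rpm (opposite to input, |ω| = 1701.9719 rpm)

Stage 1 [84T→84T]: ω = 2297.0000×84/84 = 2297.0000 rpm, dir flips to −; running = −2297.0000
Stage 2 [21T→35T]: ω = 2297.0000×21/35 = 1378.2000 rpm, dir flips to +; running = +1378.2000
Stage 3 [31T→55T]: ω = 1378.2000×31/55 = 776.8036 rpm, dir flips to −; running = −776.8036
Stage 4 [83T→42T]: ω = 776.8036×83/42 = 1535.1119 rpm, dir flips to +; running = +1535.1119
Stage 5 [51T→46T]: ω = 1535.1119×51/46 = 1701.9719 rpm, dir flips to −; running = −1701.9719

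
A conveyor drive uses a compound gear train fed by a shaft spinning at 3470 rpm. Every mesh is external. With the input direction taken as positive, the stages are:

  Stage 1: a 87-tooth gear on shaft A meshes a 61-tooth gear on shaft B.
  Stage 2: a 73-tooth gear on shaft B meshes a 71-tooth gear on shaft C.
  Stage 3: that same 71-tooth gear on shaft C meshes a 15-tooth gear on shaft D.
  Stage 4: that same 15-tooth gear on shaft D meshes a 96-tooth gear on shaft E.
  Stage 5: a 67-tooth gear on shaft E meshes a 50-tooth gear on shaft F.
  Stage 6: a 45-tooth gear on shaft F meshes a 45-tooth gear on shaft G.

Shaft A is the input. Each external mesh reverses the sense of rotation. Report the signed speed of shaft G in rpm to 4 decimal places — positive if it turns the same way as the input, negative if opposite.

+5042.8415 rpm (same as input, |ω| = 5042.8415 rpm)

Stage 1 [87T→61T]: ω = 3470.0000×87/61 = 4949.0164 rpm, dir flips to −; running = −4949.0164
Stage 2 [73T→71T]: ω = 4949.0164×73/71 = 5088.4253 rpm, dir flips to +; running = +5088.4253
Stage 3 [71T→15T]: ω = 5088.4253×71/15 = 24085.2131 rpm, dir flips to −; running = −24085.2131
Stage 4 [15T→96T]: ω = 24085.2131×15/96 = 3763.3145 rpm, dir flips to +; running = +3763.3145
Stage 5 [67T→50T]: ω = 3763.3145×67/50 = 5042.8415 rpm, dir flips to −; running = −5042.8415
Stage 6 [45T→45T]: ω = 5042.8415×45/45 = 5042.8415 rpm, dir flips to +; running = +5042.8415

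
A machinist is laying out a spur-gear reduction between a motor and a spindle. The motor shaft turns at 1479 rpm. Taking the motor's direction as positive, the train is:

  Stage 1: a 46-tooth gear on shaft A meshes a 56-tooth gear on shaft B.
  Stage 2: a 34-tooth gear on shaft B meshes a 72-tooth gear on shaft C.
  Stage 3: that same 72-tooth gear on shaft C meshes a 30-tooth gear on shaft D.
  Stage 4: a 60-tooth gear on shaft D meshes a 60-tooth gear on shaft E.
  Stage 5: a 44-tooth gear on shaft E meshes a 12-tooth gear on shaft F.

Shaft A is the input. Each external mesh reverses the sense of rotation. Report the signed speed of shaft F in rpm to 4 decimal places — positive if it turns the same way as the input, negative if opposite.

-5048.5548 rpm (opposite to input, |ω| = 5048.5548 rpm)

Stage 1 [46T→56T]: ω = 1479.0000×46/56 = 1214.8929 rpm, dir flips to −; running = −1214.8929
Stage 2 [34T→72T]: ω = 1214.8929×34/72 = 573.6994 rpm, dir flips to +; running = +573.6994
Stage 3 [72T→30T]: ω = 573.6994×72/30 = 1376.8786 rpm, dir flips to −; running = −1376.8786
Stage 4 [60T→60T]: ω = 1376.8786×60/60 = 1376.8786 rpm, dir flips to +; running = +1376.8786
Stage 5 [44T→12T]: ω = 1376.8786×44/12 = 5048.5548 rpm, dir flips to −; running = −5048.5548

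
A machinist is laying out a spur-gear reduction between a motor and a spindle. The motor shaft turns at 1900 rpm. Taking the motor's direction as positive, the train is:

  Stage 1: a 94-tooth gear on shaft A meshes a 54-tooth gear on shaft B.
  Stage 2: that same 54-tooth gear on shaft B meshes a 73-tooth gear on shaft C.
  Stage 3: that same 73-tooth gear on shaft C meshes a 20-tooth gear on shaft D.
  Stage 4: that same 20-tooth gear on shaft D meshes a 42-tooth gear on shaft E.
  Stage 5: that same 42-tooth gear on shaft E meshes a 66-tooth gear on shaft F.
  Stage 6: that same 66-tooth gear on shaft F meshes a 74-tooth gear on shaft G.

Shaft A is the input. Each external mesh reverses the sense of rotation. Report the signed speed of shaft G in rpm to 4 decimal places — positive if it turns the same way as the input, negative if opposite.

+2413.5135 rpm (same as input, |ω| = 2413.5135 rpm)

Stage 1 [94T→54T]: ω = 1900.0000×94/54 = 3307.4074 rpm, dir flips to −; running = −3307.4074
Stage 2 [54T→73T]: ω = 3307.4074×54/73 = 2446.5753 rpm, dir flips to +; running = +2446.5753
Stage 3 [73T→20T]: ω = 2446.5753×73/20 = 8930.0000 rpm, dir flips to −; running = −8930.0000
Stage 4 [20T→42T]: ω = 8930.0000×20/42 = 4252.3810 rpm, dir flips to +; running = +4252.3810
Stage 5 [42T→66T]: ω = 4252.3810×42/66 = 2706.0606 rpm, dir flips to −; running = −2706.0606
Stage 6 [66T→74T]: ω = 2706.0606×66/74 = 2413.5135 rpm, dir flips to +; running = +2413.5135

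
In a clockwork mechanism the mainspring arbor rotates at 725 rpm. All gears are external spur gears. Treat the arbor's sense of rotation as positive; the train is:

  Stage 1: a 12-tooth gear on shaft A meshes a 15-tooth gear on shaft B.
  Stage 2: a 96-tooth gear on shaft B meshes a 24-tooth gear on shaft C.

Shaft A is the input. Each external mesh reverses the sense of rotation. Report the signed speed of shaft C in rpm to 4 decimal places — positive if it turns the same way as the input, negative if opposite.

+2320.0000 rpm (same as input, |ω| = 2320.0000 rpm)

Stage 1 [12T→15T]: ω = 725.0000×12/15 = 580.0000 rpm, dir flips to −; running = −580.0000
Stage 2 [96T→24T]: ω = 580.0000×96/24 = 2320.0000 rpm, dir flips to +; running = +2320.0000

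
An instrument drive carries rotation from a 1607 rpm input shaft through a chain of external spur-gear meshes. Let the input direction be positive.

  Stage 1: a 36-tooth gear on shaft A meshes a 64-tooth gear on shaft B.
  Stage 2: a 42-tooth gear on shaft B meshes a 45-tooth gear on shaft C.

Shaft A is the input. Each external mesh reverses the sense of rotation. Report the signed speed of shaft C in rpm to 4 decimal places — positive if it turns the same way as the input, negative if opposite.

+843.6750 rpm (same as input, |ω| = 843.6750 rpm)

Stage 1 [36T→64T]: ω = 1607.0000×36/64 = 903.9375 rpm, dir flips to −; running = −903.9375
Stage 2 [42T→45T]: ω = 903.9375×42/45 = 843.6750 rpm, dir flips to +; running = +843.6750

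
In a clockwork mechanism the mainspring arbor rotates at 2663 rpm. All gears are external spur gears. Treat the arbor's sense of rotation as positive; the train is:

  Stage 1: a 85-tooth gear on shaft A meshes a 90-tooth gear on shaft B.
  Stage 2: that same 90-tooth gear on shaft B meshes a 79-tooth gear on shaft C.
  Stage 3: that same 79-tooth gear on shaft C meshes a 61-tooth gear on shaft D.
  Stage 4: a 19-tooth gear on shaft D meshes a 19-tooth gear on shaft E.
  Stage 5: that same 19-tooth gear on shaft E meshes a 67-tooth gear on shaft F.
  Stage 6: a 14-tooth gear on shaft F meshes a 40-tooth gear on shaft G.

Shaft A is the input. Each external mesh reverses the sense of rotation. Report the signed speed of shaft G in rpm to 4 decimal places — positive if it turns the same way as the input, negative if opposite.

Stage 1 [85T→90T]: ω = 2663.0000×85/90 = 2515.0556 rpm, dir flips to −; running = −2515.0556
Stage 2 [90T→79T]: ω = 2515.0556×90/79 = 2865.2532 rpm, dir flips to +; running = +2865.2532
Stage 3 [79T→61T]: ω = 2865.2532×79/61 = 3710.7377 rpm, dir flips to −; running = −3710.7377
Stage 4 [19T→19T]: ω = 3710.7377×19/19 = 3710.7377 rpm, dir flips to +; running = +3710.7377
Stage 5 [19T→67T]: ω = 3710.7377×19/67 = 1052.2988 rpm, dir flips to −; running = −1052.2988
Stage 6 [14T→40T]: ω = 1052.2988×14/40 = 368.3046 rpm, dir flips to +; running = +368.3046

+368.3046 rpm (same as input, |ω| = 368.3046 rpm)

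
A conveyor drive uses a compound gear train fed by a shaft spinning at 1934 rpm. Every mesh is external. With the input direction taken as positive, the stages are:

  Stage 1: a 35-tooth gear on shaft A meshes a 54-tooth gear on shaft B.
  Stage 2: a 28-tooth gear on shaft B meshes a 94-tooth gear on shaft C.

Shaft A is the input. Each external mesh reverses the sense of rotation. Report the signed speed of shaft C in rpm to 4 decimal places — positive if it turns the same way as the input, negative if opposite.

+373.3885 rpm (same as input, |ω| = 373.3885 rpm)

Stage 1 [35T→54T]: ω = 1934.0000×35/54 = 1253.5185 rpm, dir flips to −; running = −1253.5185
Stage 2 [28T→94T]: ω = 1253.5185×28/94 = 373.3885 rpm, dir flips to +; running = +373.3885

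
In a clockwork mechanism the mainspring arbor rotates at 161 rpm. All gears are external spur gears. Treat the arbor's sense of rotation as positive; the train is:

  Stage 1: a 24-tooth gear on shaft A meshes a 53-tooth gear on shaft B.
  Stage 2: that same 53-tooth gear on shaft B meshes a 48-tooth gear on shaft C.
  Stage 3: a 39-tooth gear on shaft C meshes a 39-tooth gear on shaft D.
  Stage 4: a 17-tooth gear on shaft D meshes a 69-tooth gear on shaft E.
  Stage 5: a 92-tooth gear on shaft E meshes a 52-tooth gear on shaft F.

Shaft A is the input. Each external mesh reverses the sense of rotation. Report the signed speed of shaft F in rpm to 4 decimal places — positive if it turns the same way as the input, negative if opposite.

-35.0897 rpm (opposite to input, |ω| = 35.0897 rpm)

Stage 1 [24T→53T]: ω = 161.0000×24/53 = 72.9057 rpm, dir flips to −; running = −72.9057
Stage 2 [53T→48T]: ω = 72.9057×53/48 = 80.5000 rpm, dir flips to +; running = +80.5000
Stage 3 [39T→39T]: ω = 80.5000×39/39 = 80.5000 rpm, dir flips to −; running = −80.5000
Stage 4 [17T→69T]: ω = 80.5000×17/69 = 19.8333 rpm, dir flips to +; running = +19.8333
Stage 5 [92T→52T]: ω = 19.8333×92/52 = 35.0897 rpm, dir flips to −; running = −35.0897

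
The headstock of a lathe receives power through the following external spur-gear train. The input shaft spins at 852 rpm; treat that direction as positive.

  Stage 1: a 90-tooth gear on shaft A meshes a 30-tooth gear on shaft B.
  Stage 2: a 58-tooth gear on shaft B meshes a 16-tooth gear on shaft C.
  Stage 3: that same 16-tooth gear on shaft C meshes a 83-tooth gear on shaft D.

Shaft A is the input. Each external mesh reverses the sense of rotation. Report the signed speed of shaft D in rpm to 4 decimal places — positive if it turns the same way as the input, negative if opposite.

-1786.1205 rpm (opposite to input, |ω| = 1786.1205 rpm)

Stage 1 [90T→30T]: ω = 852.0000×90/30 = 2556.0000 rpm, dir flips to −; running = −2556.0000
Stage 2 [58T→16T]: ω = 2556.0000×58/16 = 9265.5000 rpm, dir flips to +; running = +9265.5000
Stage 3 [16T→83T]: ω = 9265.5000×16/83 = 1786.1205 rpm, dir flips to −; running = −1786.1205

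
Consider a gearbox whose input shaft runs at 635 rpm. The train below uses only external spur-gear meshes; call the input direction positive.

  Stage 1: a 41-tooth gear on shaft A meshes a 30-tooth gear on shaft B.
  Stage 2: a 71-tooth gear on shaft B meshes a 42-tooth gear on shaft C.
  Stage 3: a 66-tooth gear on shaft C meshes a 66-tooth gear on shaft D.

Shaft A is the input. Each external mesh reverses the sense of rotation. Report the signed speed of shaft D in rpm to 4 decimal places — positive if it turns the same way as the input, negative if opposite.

Stage 1 [41T→30T]: ω = 635.0000×41/30 = 867.8333 rpm, dir flips to −; running = −867.8333
Stage 2 [71T→42T]: ω = 867.8333×71/42 = 1467.0516 rpm, dir flips to +; running = +1467.0516
Stage 3 [66T→66T]: ω = 1467.0516×66/66 = 1467.0516 rpm, dir flips to −; running = −1467.0516

-1467.0516 rpm (opposite to input, |ω| = 1467.0516 rpm)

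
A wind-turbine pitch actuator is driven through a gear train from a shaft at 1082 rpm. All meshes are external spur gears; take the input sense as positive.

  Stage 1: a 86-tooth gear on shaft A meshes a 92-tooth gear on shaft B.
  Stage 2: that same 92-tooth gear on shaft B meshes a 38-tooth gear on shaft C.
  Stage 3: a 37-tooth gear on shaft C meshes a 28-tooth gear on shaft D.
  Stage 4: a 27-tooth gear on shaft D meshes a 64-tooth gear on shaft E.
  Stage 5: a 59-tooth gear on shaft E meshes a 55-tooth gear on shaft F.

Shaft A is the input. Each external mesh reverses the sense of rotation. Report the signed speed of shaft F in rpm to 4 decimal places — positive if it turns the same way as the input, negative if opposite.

Stage 1 [86T→92T]: ω = 1082.0000×86/92 = 1011.4348 rpm, dir flips to −; running = −1011.4348
Stage 2 [92T→38T]: ω = 1011.4348×92/38 = 2448.7368 rpm, dir flips to +; running = +2448.7368
Stage 3 [37T→28T]: ω = 2448.7368×37/28 = 3235.8308 rpm, dir flips to −; running = −3235.8308
Stage 4 [27T→64T]: ω = 3235.8308×27/64 = 1365.1161 rpm, dir flips to +; running = +1365.1161
Stage 5 [59T→55T]: ω = 1365.1161×59/55 = 1464.3973 rpm, dir flips to −; running = −1464.3973

-1464.3973 rpm (opposite to input, |ω| = 1464.3973 rpm)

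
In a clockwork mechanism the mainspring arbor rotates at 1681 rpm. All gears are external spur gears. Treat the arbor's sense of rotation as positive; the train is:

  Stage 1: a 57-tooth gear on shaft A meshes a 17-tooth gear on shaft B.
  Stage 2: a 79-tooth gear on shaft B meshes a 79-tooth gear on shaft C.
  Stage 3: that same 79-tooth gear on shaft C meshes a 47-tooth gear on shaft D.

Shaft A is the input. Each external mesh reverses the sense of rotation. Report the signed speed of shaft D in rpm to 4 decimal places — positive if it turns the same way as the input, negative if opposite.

-9473.7710 rpm (opposite to input, |ω| = 9473.7710 rpm)

Stage 1 [57T→17T]: ω = 1681.0000×57/17 = 5636.2941 rpm, dir flips to −; running = −5636.2941
Stage 2 [79T→79T]: ω = 5636.2941×79/79 = 5636.2941 rpm, dir flips to +; running = +5636.2941
Stage 3 [79T→47T]: ω = 5636.2941×79/47 = 9473.7710 rpm, dir flips to −; running = −9473.7710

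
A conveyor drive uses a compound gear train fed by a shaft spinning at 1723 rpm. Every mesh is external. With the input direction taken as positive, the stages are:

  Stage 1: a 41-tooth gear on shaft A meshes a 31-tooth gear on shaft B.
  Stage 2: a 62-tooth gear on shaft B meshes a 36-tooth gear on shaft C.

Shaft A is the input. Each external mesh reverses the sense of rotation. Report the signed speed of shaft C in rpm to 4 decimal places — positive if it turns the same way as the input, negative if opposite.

+3924.6111 rpm (same as input, |ω| = 3924.6111 rpm)

Stage 1 [41T→31T]: ω = 1723.0000×41/31 = 2278.8065 rpm, dir flips to −; running = −2278.8065
Stage 2 [62T→36T]: ω = 2278.8065×62/36 = 3924.6111 rpm, dir flips to +; running = +3924.6111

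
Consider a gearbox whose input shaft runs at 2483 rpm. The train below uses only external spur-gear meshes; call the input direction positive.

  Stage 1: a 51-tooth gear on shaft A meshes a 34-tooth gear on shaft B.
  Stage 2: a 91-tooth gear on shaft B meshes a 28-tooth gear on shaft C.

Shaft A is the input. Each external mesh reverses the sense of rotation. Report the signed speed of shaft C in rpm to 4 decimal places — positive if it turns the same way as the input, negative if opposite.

Stage 1 [51T→34T]: ω = 2483.0000×51/34 = 3724.5000 rpm, dir flips to −; running = −3724.5000
Stage 2 [91T→28T]: ω = 3724.5000×91/28 = 12104.6250 rpm, dir flips to +; running = +12104.6250

+12104.6250 rpm (same as input, |ω| = 12104.6250 rpm)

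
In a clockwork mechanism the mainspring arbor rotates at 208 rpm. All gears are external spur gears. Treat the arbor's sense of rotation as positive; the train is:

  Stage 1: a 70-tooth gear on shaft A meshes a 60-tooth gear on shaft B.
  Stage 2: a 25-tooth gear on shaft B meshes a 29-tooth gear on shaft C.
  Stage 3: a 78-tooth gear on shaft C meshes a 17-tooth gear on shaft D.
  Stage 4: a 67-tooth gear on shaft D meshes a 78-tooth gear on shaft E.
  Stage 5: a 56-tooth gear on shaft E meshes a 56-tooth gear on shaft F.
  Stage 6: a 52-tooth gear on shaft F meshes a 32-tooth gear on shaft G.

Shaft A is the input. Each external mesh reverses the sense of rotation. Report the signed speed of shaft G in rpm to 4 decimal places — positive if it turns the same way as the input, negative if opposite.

+1339.7735 rpm (same as input, |ω| = 1339.7735 rpm)

Stage 1 [70T→60T]: ω = 208.0000×70/60 = 242.6667 rpm, dir flips to −; running = −242.6667
Stage 2 [25T→29T]: ω = 242.6667×25/29 = 209.1954 rpm, dir flips to +; running = +209.1954
Stage 3 [78T→17T]: ω = 209.1954×78/17 = 959.8377 rpm, dir flips to −; running = −959.8377
Stage 4 [67T→78T]: ω = 959.8377×67/78 = 824.4760 rpm, dir flips to +; running = +824.4760
Stage 5 [56T→56T]: ω = 824.4760×56/56 = 824.4760 rpm, dir flips to −; running = −824.4760
Stage 6 [52T→32T]: ω = 824.4760×52/32 = 1339.7735 rpm, dir flips to +; running = +1339.7735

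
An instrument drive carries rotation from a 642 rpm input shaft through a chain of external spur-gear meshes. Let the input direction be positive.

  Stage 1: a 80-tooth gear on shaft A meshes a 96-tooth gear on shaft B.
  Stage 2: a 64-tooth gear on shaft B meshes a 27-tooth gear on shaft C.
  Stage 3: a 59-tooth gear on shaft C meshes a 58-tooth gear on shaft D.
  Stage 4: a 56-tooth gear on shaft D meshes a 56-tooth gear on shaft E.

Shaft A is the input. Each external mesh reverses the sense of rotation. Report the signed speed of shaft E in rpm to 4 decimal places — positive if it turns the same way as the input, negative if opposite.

+1290.0128 rpm (same as input, |ω| = 1290.0128 rpm)

Stage 1 [80T→96T]: ω = 642.0000×80/96 = 535.0000 rpm, dir flips to −; running = −535.0000
Stage 2 [64T→27T]: ω = 535.0000×64/27 = 1268.1481 rpm, dir flips to +; running = +1268.1481
Stage 3 [59T→58T]: ω = 1268.1481×59/58 = 1290.0128 rpm, dir flips to −; running = −1290.0128
Stage 4 [56T→56T]: ω = 1290.0128×56/56 = 1290.0128 rpm, dir flips to +; running = +1290.0128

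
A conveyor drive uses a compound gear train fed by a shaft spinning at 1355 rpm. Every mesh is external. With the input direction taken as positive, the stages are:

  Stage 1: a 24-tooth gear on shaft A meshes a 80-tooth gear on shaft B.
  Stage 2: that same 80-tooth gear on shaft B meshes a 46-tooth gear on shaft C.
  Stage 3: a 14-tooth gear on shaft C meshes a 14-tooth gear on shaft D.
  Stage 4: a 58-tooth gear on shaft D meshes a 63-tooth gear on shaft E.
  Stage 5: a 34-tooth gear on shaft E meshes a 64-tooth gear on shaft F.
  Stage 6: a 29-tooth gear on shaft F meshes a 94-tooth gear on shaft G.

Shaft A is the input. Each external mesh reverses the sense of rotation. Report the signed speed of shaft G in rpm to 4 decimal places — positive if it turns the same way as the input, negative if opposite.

+106.6717 rpm (same as input, |ω| = 106.6717 rpm)

Stage 1 [24T→80T]: ω = 1355.0000×24/80 = 406.5000 rpm, dir flips to −; running = −406.5000
Stage 2 [80T→46T]: ω = 406.5000×80/46 = 706.9565 rpm, dir flips to +; running = +706.9565
Stage 3 [14T→14T]: ω = 706.9565×14/14 = 706.9565 rpm, dir flips to −; running = −706.9565
Stage 4 [58T→63T]: ω = 706.9565×58/63 = 650.8489 rpm, dir flips to +; running = +650.8489
Stage 5 [34T→64T]: ω = 650.8489×34/64 = 345.7635 rpm, dir flips to −; running = −345.7635
Stage 6 [29T→94T]: ω = 345.7635×29/94 = 106.6717 rpm, dir flips to +; running = +106.6717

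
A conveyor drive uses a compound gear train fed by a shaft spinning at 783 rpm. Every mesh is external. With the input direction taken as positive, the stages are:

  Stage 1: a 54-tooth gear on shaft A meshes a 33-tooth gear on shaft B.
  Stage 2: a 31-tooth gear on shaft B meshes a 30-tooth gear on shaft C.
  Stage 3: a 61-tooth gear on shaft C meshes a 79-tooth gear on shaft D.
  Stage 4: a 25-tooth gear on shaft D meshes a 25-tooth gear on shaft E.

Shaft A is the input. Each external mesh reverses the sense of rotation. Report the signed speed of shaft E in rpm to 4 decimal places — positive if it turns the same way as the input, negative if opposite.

Stage 1 [54T→33T]: ω = 783.0000×54/33 = 1281.2727 rpm, dir flips to −; running = −1281.2727
Stage 2 [31T→30T]: ω = 1281.2727×31/30 = 1323.9818 rpm, dir flips to +; running = +1323.9818
Stage 3 [61T→79T]: ω = 1323.9818×61/79 = 1022.3151 rpm, dir flips to −; running = −1022.3151
Stage 4 [25T→25T]: ω = 1022.3151×25/25 = 1022.3151 rpm, dir flips to +; running = +1022.3151

+1022.3151 rpm (same as input, |ω| = 1022.3151 rpm)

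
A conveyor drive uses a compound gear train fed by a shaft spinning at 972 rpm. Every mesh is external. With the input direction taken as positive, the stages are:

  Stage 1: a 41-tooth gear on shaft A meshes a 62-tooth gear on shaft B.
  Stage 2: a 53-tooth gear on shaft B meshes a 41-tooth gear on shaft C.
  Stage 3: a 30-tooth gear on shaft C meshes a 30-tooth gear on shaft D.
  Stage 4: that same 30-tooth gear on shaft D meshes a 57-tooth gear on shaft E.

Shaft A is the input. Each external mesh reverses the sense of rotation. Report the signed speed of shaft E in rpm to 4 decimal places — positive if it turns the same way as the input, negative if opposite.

Stage 1 [41T→62T]: ω = 972.0000×41/62 = 642.7742 rpm, dir flips to −; running = −642.7742
Stage 2 [53T→41T]: ω = 642.7742×53/41 = 830.9032 rpm, dir flips to +; running = +830.9032
Stage 3 [30T→30T]: ω = 830.9032×30/30 = 830.9032 rpm, dir flips to −; running = −830.9032
Stage 4 [30T→57T]: ω = 830.9032×30/57 = 437.3175 rpm, dir flips to +; running = +437.3175

+437.3175 rpm (same as input, |ω| = 437.3175 rpm)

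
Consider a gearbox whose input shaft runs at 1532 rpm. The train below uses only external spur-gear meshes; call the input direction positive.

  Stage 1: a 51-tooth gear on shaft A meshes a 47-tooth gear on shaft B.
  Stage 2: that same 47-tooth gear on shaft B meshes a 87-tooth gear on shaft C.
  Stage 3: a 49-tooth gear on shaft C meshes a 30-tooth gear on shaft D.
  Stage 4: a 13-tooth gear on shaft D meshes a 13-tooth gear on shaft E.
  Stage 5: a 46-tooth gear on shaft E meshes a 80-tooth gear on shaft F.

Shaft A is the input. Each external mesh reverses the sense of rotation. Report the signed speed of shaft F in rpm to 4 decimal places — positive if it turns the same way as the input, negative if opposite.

Stage 1 [51T→47T]: ω = 1532.0000×51/47 = 1662.3830 rpm, dir flips to −; running = −1662.3830
Stage 2 [47T→87T]: ω = 1662.3830×47/87 = 898.0690 rpm, dir flips to +; running = +898.0690
Stage 3 [49T→30T]: ω = 898.0690×49/30 = 1466.8460 rpm, dir flips to −; running = −1466.8460
Stage 4 [13T→13T]: ω = 1466.8460×13/13 = 1466.8460 rpm, dir flips to +; running = +1466.8460
Stage 5 [46T→80T]: ω = 1466.8460×46/80 = 843.4364 rpm, dir flips to −; running = −843.4364

-843.4364 rpm (opposite to input, |ω| = 843.4364 rpm)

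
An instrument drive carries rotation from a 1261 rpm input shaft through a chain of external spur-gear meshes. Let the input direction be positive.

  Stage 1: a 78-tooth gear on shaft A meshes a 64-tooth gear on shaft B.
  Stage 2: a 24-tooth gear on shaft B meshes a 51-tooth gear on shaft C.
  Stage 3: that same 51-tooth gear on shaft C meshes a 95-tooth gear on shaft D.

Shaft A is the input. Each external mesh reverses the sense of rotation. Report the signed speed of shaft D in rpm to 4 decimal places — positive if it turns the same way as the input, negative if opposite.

Stage 1 [78T→64T]: ω = 1261.0000×78/64 = 1536.8438 rpm, dir flips to −; running = −1536.8438
Stage 2 [24T→51T]: ω = 1536.8438×24/51 = 723.2206 rpm, dir flips to +; running = +723.2206
Stage 3 [51T→95T]: ω = 723.2206×51/95 = 388.2553 rpm, dir flips to −; running = −388.2553

-388.2553 rpm (opposite to input, |ω| = 388.2553 rpm)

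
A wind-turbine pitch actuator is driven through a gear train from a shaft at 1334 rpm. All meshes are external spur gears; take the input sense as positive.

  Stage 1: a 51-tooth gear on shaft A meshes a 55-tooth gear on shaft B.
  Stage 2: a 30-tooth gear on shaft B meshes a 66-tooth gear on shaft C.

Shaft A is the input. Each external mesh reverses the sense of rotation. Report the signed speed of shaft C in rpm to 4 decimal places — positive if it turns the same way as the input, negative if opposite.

Stage 1 [51T→55T]: ω = 1334.0000×51/55 = 1236.9818 rpm, dir flips to −; running = −1236.9818
Stage 2 [30T→66T]: ω = 1236.9818×30/66 = 562.2645 rpm, dir flips to +; running = +562.2645

+562.2645 rpm (same as input, |ω| = 562.2645 rpm)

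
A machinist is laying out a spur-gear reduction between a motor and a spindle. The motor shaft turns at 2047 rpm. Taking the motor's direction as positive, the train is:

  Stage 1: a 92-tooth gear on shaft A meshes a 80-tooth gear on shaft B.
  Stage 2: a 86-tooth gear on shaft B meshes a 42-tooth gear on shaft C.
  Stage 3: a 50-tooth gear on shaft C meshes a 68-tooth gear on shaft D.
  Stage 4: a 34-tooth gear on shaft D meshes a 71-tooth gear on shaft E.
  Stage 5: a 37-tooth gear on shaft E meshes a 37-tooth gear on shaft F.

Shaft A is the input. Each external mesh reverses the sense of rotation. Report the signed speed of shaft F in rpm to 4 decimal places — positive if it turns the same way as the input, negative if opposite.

-1697.2527 rpm (opposite to input, |ω| = 1697.2527 rpm)

Stage 1 [92T→80T]: ω = 2047.0000×92/80 = 2354.0500 rpm, dir flips to −; running = −2354.0500
Stage 2 [86T→42T]: ω = 2354.0500×86/42 = 4820.1976 rpm, dir flips to +; running = +4820.1976
Stage 3 [50T→68T]: ω = 4820.1976×50/68 = 3544.2630 rpm, dir flips to −; running = −3544.2630
Stage 4 [34T→71T]: ω = 3544.2630×34/71 = 1697.2527 rpm, dir flips to +; running = +1697.2527
Stage 5 [37T→37T]: ω = 1697.2527×37/37 = 1697.2527 rpm, dir flips to −; running = −1697.2527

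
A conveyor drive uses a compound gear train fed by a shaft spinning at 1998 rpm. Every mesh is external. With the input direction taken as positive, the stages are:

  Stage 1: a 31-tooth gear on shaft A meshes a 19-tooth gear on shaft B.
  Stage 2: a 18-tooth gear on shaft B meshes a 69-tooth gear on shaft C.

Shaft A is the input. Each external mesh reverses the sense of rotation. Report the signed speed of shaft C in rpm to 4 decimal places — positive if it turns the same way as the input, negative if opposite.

Stage 1 [31T→19T]: ω = 1998.0000×31/19 = 3259.8947 rpm, dir flips to −; running = −3259.8947
Stage 2 [18T→69T]: ω = 3259.8947×18/69 = 850.4073 rpm, dir flips to +; running = +850.4073

+850.4073 rpm (same as input, |ω| = 850.4073 rpm)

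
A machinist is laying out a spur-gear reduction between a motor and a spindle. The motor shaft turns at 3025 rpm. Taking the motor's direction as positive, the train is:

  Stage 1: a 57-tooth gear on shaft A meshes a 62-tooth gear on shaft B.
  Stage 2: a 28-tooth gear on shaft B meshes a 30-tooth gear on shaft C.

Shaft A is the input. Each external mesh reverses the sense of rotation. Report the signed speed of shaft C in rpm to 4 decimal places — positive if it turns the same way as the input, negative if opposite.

+2595.6452 rpm (same as input, |ω| = 2595.6452 rpm)

Stage 1 [57T→62T]: ω = 3025.0000×57/62 = 2781.0484 rpm, dir flips to −; running = −2781.0484
Stage 2 [28T→30T]: ω = 2781.0484×28/30 = 2595.6452 rpm, dir flips to +; running = +2595.6452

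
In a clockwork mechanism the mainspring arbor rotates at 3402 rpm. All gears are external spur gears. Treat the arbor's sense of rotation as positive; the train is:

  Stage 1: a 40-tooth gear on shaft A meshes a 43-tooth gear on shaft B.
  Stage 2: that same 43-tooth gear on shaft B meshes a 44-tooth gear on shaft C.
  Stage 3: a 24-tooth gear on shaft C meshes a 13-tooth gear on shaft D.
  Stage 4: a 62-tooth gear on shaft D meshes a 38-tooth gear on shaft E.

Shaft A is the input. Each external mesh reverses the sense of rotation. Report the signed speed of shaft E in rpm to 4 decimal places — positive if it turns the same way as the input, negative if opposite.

Stage 1 [40T→43T]: ω = 3402.0000×40/43 = 3164.6512 rpm, dir flips to −; running = −3164.6512
Stage 2 [43T→44T]: ω = 3164.6512×43/44 = 3092.7273 rpm, dir flips to +; running = +3092.7273
Stage 3 [24T→13T]: ω = 3092.7273×24/13 = 5709.6503 rpm, dir flips to −; running = −5709.6503
Stage 4 [62T→38T]: ω = 5709.6503×62/38 = 9315.7453 rpm, dir flips to +; running = +9315.7453

+9315.7453 rpm (same as input, |ω| = 9315.7453 rpm)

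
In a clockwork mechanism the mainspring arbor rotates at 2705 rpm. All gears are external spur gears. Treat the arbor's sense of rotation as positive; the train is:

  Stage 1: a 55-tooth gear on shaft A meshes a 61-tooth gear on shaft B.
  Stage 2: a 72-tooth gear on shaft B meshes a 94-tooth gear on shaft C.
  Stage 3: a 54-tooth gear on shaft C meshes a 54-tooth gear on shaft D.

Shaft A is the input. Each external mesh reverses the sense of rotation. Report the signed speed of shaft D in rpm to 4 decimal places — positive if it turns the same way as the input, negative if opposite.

Stage 1 [55T→61T]: ω = 2705.0000×55/61 = 2438.9344 rpm, dir flips to −; running = −2438.9344
Stage 2 [72T→94T]: ω = 2438.9344×72/94 = 1868.1200 rpm, dir flips to +; running = +1868.1200
Stage 3 [54T→54T]: ω = 1868.1200×54/54 = 1868.1200 rpm, dir flips to −; running = −1868.1200

-1868.1200 rpm (opposite to input, |ω| = 1868.1200 rpm)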